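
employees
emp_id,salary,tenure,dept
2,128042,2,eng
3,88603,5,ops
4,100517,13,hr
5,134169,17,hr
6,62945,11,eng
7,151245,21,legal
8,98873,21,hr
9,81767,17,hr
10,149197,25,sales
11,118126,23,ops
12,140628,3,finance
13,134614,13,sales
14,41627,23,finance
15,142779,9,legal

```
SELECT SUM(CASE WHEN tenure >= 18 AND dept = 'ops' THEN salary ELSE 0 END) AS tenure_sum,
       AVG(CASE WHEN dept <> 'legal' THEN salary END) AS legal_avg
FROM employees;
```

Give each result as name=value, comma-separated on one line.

[tenure_sum: tenure >= 18 AND dept = 'ops']
emp_id=2: ✗
emp_id=3: ✗
emp_id=4: ✗
emp_id=5: ✗
emp_id=6: ✗
emp_id=7: ✗
emp_id=8: ✗
emp_id=9: ✗
emp_id=10: ✗
emp_id=11: ✓ → 118126
emp_id=12: ✗
emp_id=13: ✗
emp_id=14: ✗
emp_id=15: ✗
tenure_sum = 118126
—
[legal_avg: dept <> 'legal']
emp_id=2: ✓ → 128042
emp_id=3: ✓ → 88603
emp_id=4: ✓ → 100517
emp_id=5: ✓ → 134169
emp_id=6: ✓ → 62945
emp_id=7: ✗
emp_id=8: ✓ → 98873
emp_id=9: ✓ → 81767
emp_id=10: ✓ → 149197
emp_id=11: ✓ → 118126
emp_id=12: ✓ → 140628
emp_id=13: ✓ → 134614
emp_id=14: ✓ → 41627
emp_id=15: ✗
legal_avg = (128042 + 88603 + 100517 + 134169 + 62945 + 98873 + 81767 + 149197 + 118126 + 140628 + 134614 + 41627) / 12 = 106592.3333333333

tenure_sum=118126, legal_avg=106592.3333333333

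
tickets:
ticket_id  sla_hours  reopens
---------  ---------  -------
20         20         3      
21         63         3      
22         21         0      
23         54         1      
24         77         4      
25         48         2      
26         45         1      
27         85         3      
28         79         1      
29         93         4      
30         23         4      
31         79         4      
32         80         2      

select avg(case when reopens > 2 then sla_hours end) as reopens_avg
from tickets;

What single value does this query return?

62.8571428571

ticket_id=20: ✓ → 20
ticket_id=21: ✓ → 63
ticket_id=22: ✗
ticket_id=23: ✗
ticket_id=24: ✓ → 77
ticket_id=25: ✗
ticket_id=26: ✗
ticket_id=27: ✓ → 85
ticket_id=28: ✗
ticket_id=29: ✓ → 93
ticket_id=30: ✓ → 23
ticket_id=31: ✓ → 79
ticket_id=32: ✗
reopens_avg = (20 + 63 + 77 + 85 + 93 + 23 + 79) / 7 = 62.8571428571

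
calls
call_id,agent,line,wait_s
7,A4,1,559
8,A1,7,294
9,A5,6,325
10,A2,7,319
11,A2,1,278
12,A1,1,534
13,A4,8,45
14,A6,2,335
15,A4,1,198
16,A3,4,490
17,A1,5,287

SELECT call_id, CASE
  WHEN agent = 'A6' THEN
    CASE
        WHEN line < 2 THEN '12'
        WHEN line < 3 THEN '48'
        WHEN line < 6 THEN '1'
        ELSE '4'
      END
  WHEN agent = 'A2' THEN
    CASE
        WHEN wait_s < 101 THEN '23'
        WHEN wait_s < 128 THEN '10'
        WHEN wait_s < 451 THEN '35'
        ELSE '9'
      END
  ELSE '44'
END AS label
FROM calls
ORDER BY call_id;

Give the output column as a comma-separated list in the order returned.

44, 44, 44, 35, 35, 44, 44, 48, 44, 44, 44

call_id=7: agent='A4' → outer ELSE → 44
call_id=8: agent='A1' → outer ELSE → 44
call_id=9: agent='A5' → outer ELSE → 44
call_id=10: agent='A2' → inner[wait_s < 451] → 35
call_id=11: agent='A2' → inner[wait_s < 451] → 35
call_id=12: agent='A1' → outer ELSE → 44
call_id=13: agent='A4' → outer ELSE → 44
call_id=14: agent='A6' → inner[line < 3] → 48
call_id=15: agent='A4' → outer ELSE → 44
call_id=16: agent='A3' → outer ELSE → 44
call_id=17: agent='A1' → outer ELSE → 44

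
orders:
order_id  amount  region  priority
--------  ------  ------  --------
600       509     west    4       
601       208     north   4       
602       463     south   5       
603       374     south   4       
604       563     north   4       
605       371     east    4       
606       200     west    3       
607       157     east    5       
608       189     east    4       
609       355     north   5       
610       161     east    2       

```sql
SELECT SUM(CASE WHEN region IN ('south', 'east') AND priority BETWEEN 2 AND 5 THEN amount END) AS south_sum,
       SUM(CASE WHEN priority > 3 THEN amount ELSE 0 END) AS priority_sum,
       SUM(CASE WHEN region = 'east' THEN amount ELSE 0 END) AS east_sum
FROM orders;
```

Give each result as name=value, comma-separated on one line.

south_sum=1715, priority_sum=3189, east_sum=878

[south_sum: region IN ('south', 'east') AND priority BETWEEN 2 AND 5]
order_id=600: ✗
order_id=601: ✗
order_id=602: ✓ → 463
order_id=603: ✓ → 374
order_id=604: ✗
order_id=605: ✓ → 371
order_id=606: ✗
order_id=607: ✓ → 157
order_id=608: ✓ → 189
order_id=609: ✗
order_id=610: ✓ → 161
south_sum = 463 + 374 + 371 + 157 + 189 + 161 = 1715
—
[priority_sum: priority > 3]
order_id=600: ✓ → 509
order_id=601: ✓ → 208
order_id=602: ✓ → 463
order_id=603: ✓ → 374
order_id=604: ✓ → 563
order_id=605: ✓ → 371
order_id=606: ✗
order_id=607: ✓ → 157
order_id=608: ✓ → 189
order_id=609: ✓ → 355
order_id=610: ✗
priority_sum = 509 + 208 + 463 + 374 + 563 + 371 + 157 + 189 + 355 = 3189
—
[east_sum: region = 'east']
order_id=600: ✗
order_id=601: ✗
order_id=602: ✗
order_id=603: ✗
order_id=604: ✗
order_id=605: ✓ → 371
order_id=606: ✗
order_id=607: ✓ → 157
order_id=608: ✓ → 189
order_id=609: ✗
order_id=610: ✓ → 161
east_sum = 371 + 157 + 189 + 161 = 878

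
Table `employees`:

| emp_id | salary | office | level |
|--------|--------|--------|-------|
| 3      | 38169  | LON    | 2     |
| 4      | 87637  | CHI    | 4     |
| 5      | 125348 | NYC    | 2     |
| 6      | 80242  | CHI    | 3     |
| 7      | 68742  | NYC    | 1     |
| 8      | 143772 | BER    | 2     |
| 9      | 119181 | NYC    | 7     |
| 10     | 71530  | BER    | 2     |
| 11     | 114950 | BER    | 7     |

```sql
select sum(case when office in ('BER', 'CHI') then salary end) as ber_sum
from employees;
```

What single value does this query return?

emp_id=3: ✗
emp_id=4: ✓ → 87637
emp_id=5: ✗
emp_id=6: ✓ → 80242
emp_id=7: ✗
emp_id=8: ✓ → 143772
emp_id=9: ✗
emp_id=10: ✓ → 71530
emp_id=11: ✓ → 114950
ber_sum = 87637 + 80242 + 143772 + 71530 + 114950 = 498131

498131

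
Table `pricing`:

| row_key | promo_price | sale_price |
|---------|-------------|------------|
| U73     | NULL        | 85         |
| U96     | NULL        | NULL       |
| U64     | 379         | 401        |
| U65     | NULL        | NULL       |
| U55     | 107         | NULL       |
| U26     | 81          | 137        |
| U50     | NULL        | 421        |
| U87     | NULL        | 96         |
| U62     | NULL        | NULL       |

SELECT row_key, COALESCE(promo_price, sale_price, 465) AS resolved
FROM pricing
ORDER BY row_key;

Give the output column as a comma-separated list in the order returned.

row_key=U26: promo_price=81 → 81
row_key=U50: promo_price=NULL, sale_price=421 → 421
row_key=U55: promo_price=107 → 107
row_key=U62: promo_price=NULL, sale_price=NULL, → literal 465 → 465
row_key=U64: promo_price=379 → 379
row_key=U65: promo_price=NULL, sale_price=NULL, → literal 465 → 465
row_key=U73: promo_price=NULL, sale_price=85 → 85
row_key=U87: promo_price=NULL, sale_price=96 → 96
row_key=U96: promo_price=NULL, sale_price=NULL, → literal 465 → 465

81, 421, 107, 465, 379, 465, 85, 96, 465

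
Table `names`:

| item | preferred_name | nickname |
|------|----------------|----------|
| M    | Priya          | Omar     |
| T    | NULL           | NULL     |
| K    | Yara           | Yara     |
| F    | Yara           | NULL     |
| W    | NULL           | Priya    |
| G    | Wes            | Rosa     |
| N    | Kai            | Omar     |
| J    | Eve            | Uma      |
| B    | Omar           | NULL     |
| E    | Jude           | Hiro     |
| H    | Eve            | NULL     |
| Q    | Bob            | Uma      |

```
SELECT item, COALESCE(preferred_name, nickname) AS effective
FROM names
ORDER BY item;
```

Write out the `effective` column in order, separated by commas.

Omar, Jude, Yara, Wes, Eve, Eve, Yara, Priya, Kai, Bob, NULL, Priya

item=B: preferred_name=Omar → Omar
item=E: preferred_name=Jude → Jude
item=F: preferred_name=Yara → Yara
item=G: preferred_name=Wes → Wes
item=H: preferred_name=Eve → Eve
item=J: preferred_name=Eve → Eve
item=K: preferred_name=Yara → Yara
item=M: preferred_name=Priya → Priya
item=N: preferred_name=Kai → Kai
item=Q: preferred_name=Bob → Bob
item=T: preferred_name=NULL, nickname=NULL (all NULL) → NULL
item=W: preferred_name=NULL, nickname=Priya → Priya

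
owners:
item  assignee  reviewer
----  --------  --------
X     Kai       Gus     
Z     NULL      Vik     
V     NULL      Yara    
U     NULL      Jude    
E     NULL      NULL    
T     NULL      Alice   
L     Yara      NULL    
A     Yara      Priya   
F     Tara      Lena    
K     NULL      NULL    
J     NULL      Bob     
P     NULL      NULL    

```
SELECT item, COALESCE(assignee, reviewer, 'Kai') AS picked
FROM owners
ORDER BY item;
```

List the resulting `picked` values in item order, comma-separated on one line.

Yara, Kai, Tara, Bob, Kai, Yara, Kai, Alice, Jude, Yara, Kai, Vik

item=A: assignee=Yara → Yara
item=E: assignee=NULL, reviewer=NULL, → literal Kai → Kai
item=F: assignee=Tara → Tara
item=J: assignee=NULL, reviewer=Bob → Bob
item=K: assignee=NULL, reviewer=NULL, → literal Kai → Kai
item=L: assignee=Yara → Yara
item=P: assignee=NULL, reviewer=NULL, → literal Kai → Kai
item=T: assignee=NULL, reviewer=Alice → Alice
item=U: assignee=NULL, reviewer=Jude → Jude
item=V: assignee=NULL, reviewer=Yara → Yara
item=X: assignee=Kai → Kai
item=Z: assignee=NULL, reviewer=Vik → Vik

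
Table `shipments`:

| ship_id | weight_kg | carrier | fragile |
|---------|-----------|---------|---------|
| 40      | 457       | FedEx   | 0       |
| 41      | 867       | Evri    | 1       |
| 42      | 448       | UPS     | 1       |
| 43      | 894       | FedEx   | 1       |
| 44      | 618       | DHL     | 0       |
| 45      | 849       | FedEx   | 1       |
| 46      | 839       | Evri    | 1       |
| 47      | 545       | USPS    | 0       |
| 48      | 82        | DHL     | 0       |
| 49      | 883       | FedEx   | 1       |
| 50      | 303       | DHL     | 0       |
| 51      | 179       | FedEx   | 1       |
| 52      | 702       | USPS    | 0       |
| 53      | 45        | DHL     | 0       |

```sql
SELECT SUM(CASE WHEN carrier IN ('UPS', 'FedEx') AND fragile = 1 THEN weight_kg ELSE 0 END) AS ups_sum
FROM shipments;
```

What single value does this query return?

3253

ship_id=40: ✗
ship_id=41: ✗
ship_id=42: ✓ → 448
ship_id=43: ✓ → 894
ship_id=44: ✗
ship_id=45: ✓ → 849
ship_id=46: ✗
ship_id=47: ✗
ship_id=48: ✗
ship_id=49: ✓ → 883
ship_id=50: ✗
ship_id=51: ✓ → 179
ship_id=52: ✗
ship_id=53: ✗
ups_sum = 448 + 894 + 849 + 883 + 179 = 3253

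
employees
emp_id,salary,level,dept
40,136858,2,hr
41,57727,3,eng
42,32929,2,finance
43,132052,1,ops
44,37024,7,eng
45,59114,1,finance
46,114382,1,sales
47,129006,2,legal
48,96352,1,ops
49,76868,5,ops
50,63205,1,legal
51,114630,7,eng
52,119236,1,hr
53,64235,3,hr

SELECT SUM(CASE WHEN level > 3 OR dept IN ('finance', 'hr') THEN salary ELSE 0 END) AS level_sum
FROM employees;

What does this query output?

emp_id=40: ✓ → 136858
emp_id=41: ✗
emp_id=42: ✓ → 32929
emp_id=43: ✗
emp_id=44: ✓ → 37024
emp_id=45: ✓ → 59114
emp_id=46: ✗
emp_id=47: ✗
emp_id=48: ✗
emp_id=49: ✓ → 76868
emp_id=50: ✗
emp_id=51: ✓ → 114630
emp_id=52: ✓ → 119236
emp_id=53: ✓ → 64235
level_sum = 136858 + 32929 + 37024 + 59114 + 76868 + 114630 + 119236 + 64235 = 640894

640894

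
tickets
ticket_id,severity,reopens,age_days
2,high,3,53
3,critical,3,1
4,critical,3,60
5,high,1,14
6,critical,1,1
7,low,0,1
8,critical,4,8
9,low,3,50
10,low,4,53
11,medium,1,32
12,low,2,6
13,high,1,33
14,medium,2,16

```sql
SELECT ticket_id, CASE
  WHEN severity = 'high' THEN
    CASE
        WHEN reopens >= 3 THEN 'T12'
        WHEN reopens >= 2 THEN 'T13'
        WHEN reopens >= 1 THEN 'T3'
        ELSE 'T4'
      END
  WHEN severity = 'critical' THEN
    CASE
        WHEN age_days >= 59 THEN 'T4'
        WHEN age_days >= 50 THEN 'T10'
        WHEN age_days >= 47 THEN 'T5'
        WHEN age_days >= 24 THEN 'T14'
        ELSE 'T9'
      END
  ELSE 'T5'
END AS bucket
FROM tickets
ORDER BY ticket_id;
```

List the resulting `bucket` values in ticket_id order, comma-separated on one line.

ticket_id=2: severity='high' → inner[reopens >= 3] → T12
ticket_id=3: severity='critical' → inner[ELSE] → T9
ticket_id=4: severity='critical' → inner[age_days >= 59] → T4
ticket_id=5: severity='high' → inner[reopens >= 1] → T3
ticket_id=6: severity='critical' → inner[ELSE] → T9
ticket_id=7: severity='low' → outer ELSE → T5
ticket_id=8: severity='critical' → inner[ELSE] → T9
ticket_id=9: severity='low' → outer ELSE → T5
ticket_id=10: severity='low' → outer ELSE → T5
ticket_id=11: severity='medium' → outer ELSE → T5
ticket_id=12: severity='low' → outer ELSE → T5
ticket_id=13: severity='high' → inner[reopens >= 1] → T3
ticket_id=14: severity='medium' → outer ELSE → T5

T12, T9, T4, T3, T9, T5, T9, T5, T5, T5, T5, T3, T5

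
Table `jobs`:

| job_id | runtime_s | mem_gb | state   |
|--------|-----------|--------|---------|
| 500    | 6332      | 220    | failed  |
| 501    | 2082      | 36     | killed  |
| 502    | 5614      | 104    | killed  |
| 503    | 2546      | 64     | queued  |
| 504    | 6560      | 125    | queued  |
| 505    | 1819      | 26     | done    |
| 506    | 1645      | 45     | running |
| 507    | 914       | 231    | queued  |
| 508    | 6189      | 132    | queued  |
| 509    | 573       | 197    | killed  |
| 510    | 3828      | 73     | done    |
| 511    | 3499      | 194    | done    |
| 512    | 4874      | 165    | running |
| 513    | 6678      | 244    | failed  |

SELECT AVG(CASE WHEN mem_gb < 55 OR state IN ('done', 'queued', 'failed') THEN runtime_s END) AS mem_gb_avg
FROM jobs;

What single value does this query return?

job_id=500: ✓ → 6332
job_id=501: ✓ → 2082
job_id=502: ✗
job_id=503: ✓ → 2546
job_id=504: ✓ → 6560
job_id=505: ✓ → 1819
job_id=506: ✓ → 1645
job_id=507: ✓ → 914
job_id=508: ✓ → 6189
job_id=509: ✗
job_id=510: ✓ → 3828
job_id=511: ✓ → 3499
job_id=512: ✗
job_id=513: ✓ → 6678
mem_gb_avg = (6332 + 2082 + 2546 + 6560 + 1819 + 1645 + 914 + 6189 + 3828 + 3499 + 6678) / 11 = 3826.5454545455

3826.5454545455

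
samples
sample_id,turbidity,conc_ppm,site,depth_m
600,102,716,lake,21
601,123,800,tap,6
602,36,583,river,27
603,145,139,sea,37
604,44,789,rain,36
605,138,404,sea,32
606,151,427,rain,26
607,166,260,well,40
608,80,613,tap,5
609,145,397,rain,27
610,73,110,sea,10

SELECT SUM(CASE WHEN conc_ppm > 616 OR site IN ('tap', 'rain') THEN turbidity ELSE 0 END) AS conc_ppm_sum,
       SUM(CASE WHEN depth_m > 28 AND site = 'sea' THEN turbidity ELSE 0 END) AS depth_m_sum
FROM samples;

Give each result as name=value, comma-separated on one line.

conc_ppm_sum=645, depth_m_sum=283

[conc_ppm_sum: conc_ppm > 616 OR site IN ('tap', 'rain')]
sample_id=600: ✓ → 102
sample_id=601: ✓ → 123
sample_id=602: ✗
sample_id=603: ✗
sample_id=604: ✓ → 44
sample_id=605: ✗
sample_id=606: ✓ → 151
sample_id=607: ✗
sample_id=608: ✓ → 80
sample_id=609: ✓ → 145
sample_id=610: ✗
conc_ppm_sum = 102 + 123 + 44 + 151 + 80 + 145 = 645
—
[depth_m_sum: depth_m > 28 AND site = 'sea']
sample_id=600: ✗
sample_id=601: ✗
sample_id=602: ✗
sample_id=603: ✓ → 145
sample_id=604: ✗
sample_id=605: ✓ → 138
sample_id=606: ✗
sample_id=607: ✗
sample_id=608: ✗
sample_id=609: ✗
sample_id=610: ✗
depth_m_sum = 145 + 138 = 283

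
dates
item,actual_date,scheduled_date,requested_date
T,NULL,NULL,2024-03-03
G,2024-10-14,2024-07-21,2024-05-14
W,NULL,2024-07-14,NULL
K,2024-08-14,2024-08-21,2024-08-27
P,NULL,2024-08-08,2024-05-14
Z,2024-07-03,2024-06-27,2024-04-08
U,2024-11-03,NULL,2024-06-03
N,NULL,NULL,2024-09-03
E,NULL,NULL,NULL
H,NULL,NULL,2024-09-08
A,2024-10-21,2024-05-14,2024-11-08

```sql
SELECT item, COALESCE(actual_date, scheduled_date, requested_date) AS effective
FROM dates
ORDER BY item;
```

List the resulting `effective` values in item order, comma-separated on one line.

2024-10-21, NULL, 2024-10-14, 2024-09-08, 2024-08-14, 2024-09-03, 2024-08-08, 2024-03-03, 2024-11-03, 2024-07-14, 2024-07-03

item=A: actual_date=2024-10-21 → 2024-10-21
item=E: actual_date=NULL, scheduled_date=NULL, requested_date=NULL (all NULL) → NULL
item=G: actual_date=2024-10-14 → 2024-10-14
item=H: actual_date=NULL, scheduled_date=NULL, requested_date=2024-09-08 → 2024-09-08
item=K: actual_date=2024-08-14 → 2024-08-14
item=N: actual_date=NULL, scheduled_date=NULL, requested_date=2024-09-03 → 2024-09-03
item=P: actual_date=NULL, scheduled_date=2024-08-08 → 2024-08-08
item=T: actual_date=NULL, scheduled_date=NULL, requested_date=2024-03-03 → 2024-03-03
item=U: actual_date=2024-11-03 → 2024-11-03
item=W: actual_date=NULL, scheduled_date=2024-07-14 → 2024-07-14
item=Z: actual_date=2024-07-03 → 2024-07-03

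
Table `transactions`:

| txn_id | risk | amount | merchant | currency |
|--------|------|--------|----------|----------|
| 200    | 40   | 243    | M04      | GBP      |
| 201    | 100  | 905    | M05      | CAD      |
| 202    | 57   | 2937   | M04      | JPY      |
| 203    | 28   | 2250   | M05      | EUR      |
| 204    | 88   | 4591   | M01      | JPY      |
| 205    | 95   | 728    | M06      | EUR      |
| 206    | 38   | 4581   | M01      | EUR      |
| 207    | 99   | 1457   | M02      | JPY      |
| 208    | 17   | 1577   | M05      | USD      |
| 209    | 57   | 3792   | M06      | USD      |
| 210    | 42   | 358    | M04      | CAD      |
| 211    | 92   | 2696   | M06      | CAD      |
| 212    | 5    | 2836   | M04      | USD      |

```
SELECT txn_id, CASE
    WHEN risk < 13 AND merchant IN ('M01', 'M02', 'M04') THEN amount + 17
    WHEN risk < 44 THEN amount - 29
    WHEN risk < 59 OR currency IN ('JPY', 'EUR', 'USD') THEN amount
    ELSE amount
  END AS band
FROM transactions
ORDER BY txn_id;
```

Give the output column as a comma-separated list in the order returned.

214, 905, 2937, 2221, 4591, 728, 4552, 1457, 1548, 3792, 329, 2696, 2853

txn_id=200: risk < 44 → 214
txn_id=201: ELSE → 905
txn_id=202: risk < 59 OR currency IN ('JPY', 'EUR', 'USD') → 2937
txn_id=203: risk < 44 → 2221
txn_id=204: risk < 59 OR currency IN ('JPY', 'EUR', 'USD') → 4591
txn_id=205: risk < 59 OR currency IN ('JPY', 'EUR', 'USD') → 728
txn_id=206: risk < 44 → 4552
txn_id=207: risk < 59 OR currency IN ('JPY', 'EUR', 'USD') → 1457
txn_id=208: risk < 44 → 1548
txn_id=209: risk < 59 OR currency IN ('JPY', 'EUR', 'USD') → 3792
txn_id=210: risk < 44 → 329
txn_id=211: ELSE → 2696
txn_id=212: risk < 13 AND merchant IN ('M01', 'M02', 'M04') → 2853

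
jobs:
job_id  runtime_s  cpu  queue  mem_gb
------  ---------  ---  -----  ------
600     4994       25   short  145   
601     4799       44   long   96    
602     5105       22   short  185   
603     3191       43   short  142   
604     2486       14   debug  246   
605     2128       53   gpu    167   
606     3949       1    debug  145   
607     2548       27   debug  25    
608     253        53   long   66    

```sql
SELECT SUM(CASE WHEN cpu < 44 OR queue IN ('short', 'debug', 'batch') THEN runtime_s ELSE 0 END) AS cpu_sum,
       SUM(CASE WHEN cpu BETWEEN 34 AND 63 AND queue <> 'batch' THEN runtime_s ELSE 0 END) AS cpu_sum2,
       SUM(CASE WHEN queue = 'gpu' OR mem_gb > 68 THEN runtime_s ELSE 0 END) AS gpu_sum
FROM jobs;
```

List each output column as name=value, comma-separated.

cpu_sum=22273, cpu_sum2=10371, gpu_sum=26652

[cpu_sum: cpu < 44 OR queue IN ('short', 'debug', 'batch')]
job_id=600: ✓ → 4994
job_id=601: ✗
job_id=602: ✓ → 5105
job_id=603: ✓ → 3191
job_id=604: ✓ → 2486
job_id=605: ✗
job_id=606: ✓ → 3949
job_id=607: ✓ → 2548
job_id=608: ✗
cpu_sum = 4994 + 5105 + 3191 + 2486 + 3949 + 2548 = 22273
—
[cpu_sum2: cpu BETWEEN 34 AND 63 AND queue <> 'batch']
job_id=600: ✗
job_id=601: ✓ → 4799
job_id=602: ✗
job_id=603: ✓ → 3191
job_id=604: ✗
job_id=605: ✓ → 2128
job_id=606: ✗
job_id=607: ✗
job_id=608: ✓ → 253
cpu_sum2 = 4799 + 3191 + 2128 + 253 = 10371
—
[gpu_sum: queue = 'gpu' OR mem_gb > 68]
job_id=600: ✓ → 4994
job_id=601: ✓ → 4799
job_id=602: ✓ → 5105
job_id=603: ✓ → 3191
job_id=604: ✓ → 2486
job_id=605: ✓ → 2128
job_id=606: ✓ → 3949
job_id=607: ✗
job_id=608: ✗
gpu_sum = 4994 + 4799 + 5105 + 3191 + 2486 + 2128 + 3949 = 26652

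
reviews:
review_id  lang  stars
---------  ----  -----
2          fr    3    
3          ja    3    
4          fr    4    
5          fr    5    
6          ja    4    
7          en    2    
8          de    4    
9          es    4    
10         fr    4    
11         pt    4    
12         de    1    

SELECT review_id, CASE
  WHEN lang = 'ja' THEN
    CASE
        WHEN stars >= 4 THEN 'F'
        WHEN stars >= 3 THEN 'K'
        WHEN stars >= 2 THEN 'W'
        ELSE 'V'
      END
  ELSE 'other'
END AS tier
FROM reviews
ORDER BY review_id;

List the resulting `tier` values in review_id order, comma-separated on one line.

review_id=2: lang='fr' → outer ELSE → other
review_id=3: lang='ja' → inner[stars >= 3] → K
review_id=4: lang='fr' → outer ELSE → other
review_id=5: lang='fr' → outer ELSE → other
review_id=6: lang='ja' → inner[stars >= 4] → F
review_id=7: lang='en' → outer ELSE → other
review_id=8: lang='de' → outer ELSE → other
review_id=9: lang='es' → outer ELSE → other
review_id=10: lang='fr' → outer ELSE → other
review_id=11: lang='pt' → outer ELSE → other
review_id=12: lang='de' → outer ELSE → other

other, K, other, other, F, other, other, other, other, other, other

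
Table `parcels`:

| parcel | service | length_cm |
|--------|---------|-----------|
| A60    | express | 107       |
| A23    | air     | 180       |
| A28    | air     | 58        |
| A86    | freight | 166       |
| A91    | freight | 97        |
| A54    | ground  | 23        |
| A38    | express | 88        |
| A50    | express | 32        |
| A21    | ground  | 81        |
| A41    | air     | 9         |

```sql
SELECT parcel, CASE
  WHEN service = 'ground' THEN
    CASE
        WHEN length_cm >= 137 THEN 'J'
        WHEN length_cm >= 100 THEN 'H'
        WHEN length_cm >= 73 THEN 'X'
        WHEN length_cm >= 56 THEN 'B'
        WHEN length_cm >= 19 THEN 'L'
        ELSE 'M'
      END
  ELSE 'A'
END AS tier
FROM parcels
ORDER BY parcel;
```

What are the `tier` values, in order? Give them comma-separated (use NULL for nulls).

parcel=A21: service='ground' → inner[length_cm >= 73] → X
parcel=A23: service='air' → outer ELSE → A
parcel=A28: service='air' → outer ELSE → A
parcel=A38: service='express' → outer ELSE → A
parcel=A41: service='air' → outer ELSE → A
parcel=A50: service='express' → outer ELSE → A
parcel=A54: service='ground' → inner[length_cm >= 19] → L
parcel=A60: service='express' → outer ELSE → A
parcel=A86: service='freight' → outer ELSE → A
parcel=A91: service='freight' → outer ELSE → A

X, A, A, A, A, A, L, A, A, A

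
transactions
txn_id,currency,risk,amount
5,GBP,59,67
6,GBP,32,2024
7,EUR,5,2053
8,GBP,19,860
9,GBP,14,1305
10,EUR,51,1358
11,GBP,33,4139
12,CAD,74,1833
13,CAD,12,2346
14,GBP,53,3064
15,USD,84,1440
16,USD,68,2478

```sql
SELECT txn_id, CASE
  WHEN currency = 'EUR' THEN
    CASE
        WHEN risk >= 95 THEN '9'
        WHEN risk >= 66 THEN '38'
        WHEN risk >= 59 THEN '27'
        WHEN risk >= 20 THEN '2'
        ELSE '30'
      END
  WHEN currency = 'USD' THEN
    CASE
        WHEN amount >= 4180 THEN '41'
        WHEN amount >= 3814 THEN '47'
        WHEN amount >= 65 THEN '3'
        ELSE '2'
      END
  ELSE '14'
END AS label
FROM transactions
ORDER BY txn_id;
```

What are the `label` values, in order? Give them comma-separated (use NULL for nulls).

14, 14, 30, 14, 14, 2, 14, 14, 14, 14, 3, 3

txn_id=5: currency='GBP' → outer ELSE → 14
txn_id=6: currency='GBP' → outer ELSE → 14
txn_id=7: currency='EUR' → inner[ELSE] → 30
txn_id=8: currency='GBP' → outer ELSE → 14
txn_id=9: currency='GBP' → outer ELSE → 14
txn_id=10: currency='EUR' → inner[risk >= 20] → 2
txn_id=11: currency='GBP' → outer ELSE → 14
txn_id=12: currency='CAD' → outer ELSE → 14
txn_id=13: currency='CAD' → outer ELSE → 14
txn_id=14: currency='GBP' → outer ELSE → 14
txn_id=15: currency='USD' → inner[amount >= 65] → 3
txn_id=16: currency='USD' → inner[amount >= 65] → 3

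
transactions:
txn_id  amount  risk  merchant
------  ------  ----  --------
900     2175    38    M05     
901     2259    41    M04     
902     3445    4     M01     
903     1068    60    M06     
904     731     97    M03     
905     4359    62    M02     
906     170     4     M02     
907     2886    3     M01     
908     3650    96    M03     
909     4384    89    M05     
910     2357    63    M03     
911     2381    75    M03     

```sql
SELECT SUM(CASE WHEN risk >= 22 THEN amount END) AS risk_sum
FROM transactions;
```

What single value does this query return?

txn_id=900: ✓ → 2175
txn_id=901: ✓ → 2259
txn_id=902: ✗
txn_id=903: ✓ → 1068
txn_id=904: ✓ → 731
txn_id=905: ✓ → 4359
txn_id=906: ✗
txn_id=907: ✗
txn_id=908: ✓ → 3650
txn_id=909: ✓ → 4384
txn_id=910: ✓ → 2357
txn_id=911: ✓ → 2381
risk_sum = 2175 + 2259 + 1068 + 731 + 4359 + 3650 + 4384 + 2357 + 2381 = 23364

23364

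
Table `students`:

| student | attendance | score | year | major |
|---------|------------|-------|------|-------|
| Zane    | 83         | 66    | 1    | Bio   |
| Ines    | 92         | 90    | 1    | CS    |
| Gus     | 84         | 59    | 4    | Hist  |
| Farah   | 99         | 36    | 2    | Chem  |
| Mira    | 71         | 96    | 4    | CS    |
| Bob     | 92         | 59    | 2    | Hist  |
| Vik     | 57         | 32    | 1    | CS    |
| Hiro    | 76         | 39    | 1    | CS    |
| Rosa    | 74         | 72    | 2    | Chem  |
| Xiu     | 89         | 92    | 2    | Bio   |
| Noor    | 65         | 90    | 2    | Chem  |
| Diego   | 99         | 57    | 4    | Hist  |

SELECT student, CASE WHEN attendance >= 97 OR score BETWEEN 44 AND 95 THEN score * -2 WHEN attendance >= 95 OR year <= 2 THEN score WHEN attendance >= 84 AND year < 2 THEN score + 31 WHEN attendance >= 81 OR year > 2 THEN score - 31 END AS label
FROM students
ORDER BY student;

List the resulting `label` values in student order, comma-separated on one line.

-118, -114, -72, -118, 39, -180, 65, -180, -144, 32, -184, -132

student=Bob: attendance >= 97 OR score BETWEEN 44 AND 95 → -118
student=Diego: attendance >= 97 OR score BETWEEN 44 AND 95 → -114
student=Farah: attendance >= 97 OR score BETWEEN 44 AND 95 → -72
student=Gus: attendance >= 97 OR score BETWEEN 44 AND 95 → -118
student=Hiro: attendance >= 95 OR year <= 2 → 39
student=Ines: attendance >= 97 OR score BETWEEN 44 AND 95 → -180
student=Mira: attendance >= 81 OR year > 2 → 65
student=Noor: attendance >= 97 OR score BETWEEN 44 AND 95 → -180
student=Rosa: attendance >= 97 OR score BETWEEN 44 AND 95 → -144
student=Vik: attendance >= 95 OR year <= 2 → 32
student=Xiu: attendance >= 97 OR score BETWEEN 44 AND 95 → -184
student=Zane: attendance >= 97 OR score BETWEEN 44 AND 95 → -132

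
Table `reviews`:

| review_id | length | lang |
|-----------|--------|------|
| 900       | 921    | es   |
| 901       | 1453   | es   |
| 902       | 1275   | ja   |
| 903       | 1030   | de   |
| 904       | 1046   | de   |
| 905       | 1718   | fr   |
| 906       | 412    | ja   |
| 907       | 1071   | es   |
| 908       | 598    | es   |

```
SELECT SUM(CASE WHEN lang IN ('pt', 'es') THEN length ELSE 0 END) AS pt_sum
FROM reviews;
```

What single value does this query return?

review_id=900: ✓ → 921
review_id=901: ✓ → 1453
review_id=902: ✗
review_id=903: ✗
review_id=904: ✗
review_id=905: ✗
review_id=906: ✗
review_id=907: ✓ → 1071
review_id=908: ✓ → 598
pt_sum = 921 + 1453 + 1071 + 598 = 4043

4043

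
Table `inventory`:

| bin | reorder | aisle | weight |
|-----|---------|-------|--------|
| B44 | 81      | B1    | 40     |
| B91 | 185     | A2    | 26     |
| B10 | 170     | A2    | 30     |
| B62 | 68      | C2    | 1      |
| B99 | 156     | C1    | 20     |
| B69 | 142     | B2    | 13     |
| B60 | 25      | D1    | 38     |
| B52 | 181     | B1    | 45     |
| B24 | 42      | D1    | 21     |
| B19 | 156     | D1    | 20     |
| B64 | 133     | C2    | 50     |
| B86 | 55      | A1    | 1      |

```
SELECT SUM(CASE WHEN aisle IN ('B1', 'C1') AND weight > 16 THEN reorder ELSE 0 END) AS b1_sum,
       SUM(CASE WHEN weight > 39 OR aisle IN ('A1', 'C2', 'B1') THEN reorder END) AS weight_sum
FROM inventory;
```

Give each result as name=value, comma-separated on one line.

b1_sum=418, weight_sum=518

[b1_sum: aisle IN ('B1', 'C1') AND weight > 16]
bin=B44: ✓ → 81
bin=B91: ✗
bin=B10: ✗
bin=B62: ✗
bin=B99: ✓ → 156
bin=B69: ✗
bin=B60: ✗
bin=B52: ✓ → 181
bin=B24: ✗
bin=B19: ✗
bin=B64: ✗
bin=B86: ✗
b1_sum = 81 + 156 + 181 = 418
—
[weight_sum: weight > 39 OR aisle IN ('A1', 'C2', 'B1')]
bin=B44: ✓ → 81
bin=B91: ✗
bin=B10: ✗
bin=B62: ✓ → 68
bin=B99: ✗
bin=B69: ✗
bin=B60: ✗
bin=B52: ✓ → 181
bin=B24: ✗
bin=B19: ✗
bin=B64: ✓ → 133
bin=B86: ✓ → 55
weight_sum = 81 + 68 + 181 + 133 + 55 = 518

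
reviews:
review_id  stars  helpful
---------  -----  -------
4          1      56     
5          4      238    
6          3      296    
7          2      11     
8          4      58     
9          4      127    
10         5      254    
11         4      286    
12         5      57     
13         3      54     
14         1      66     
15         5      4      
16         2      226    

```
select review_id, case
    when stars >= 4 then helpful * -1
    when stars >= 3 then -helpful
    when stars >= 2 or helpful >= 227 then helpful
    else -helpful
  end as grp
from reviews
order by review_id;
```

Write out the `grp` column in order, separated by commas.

review_id=4: ELSE → -56
review_id=5: stars >= 4 → -238
review_id=6: stars >= 3 → -296
review_id=7: stars >= 2 or helpful >= 227 → 11
review_id=8: stars >= 4 → -58
review_id=9: stars >= 4 → -127
review_id=10: stars >= 4 → -254
review_id=11: stars >= 4 → -286
review_id=12: stars >= 4 → -57
review_id=13: stars >= 3 → -54
review_id=14: ELSE → -66
review_id=15: stars >= 4 → -4
review_id=16: stars >= 2 or helpful >= 227 → 226

-56, -238, -296, 11, -58, -127, -254, -286, -57, -54, -66, -4, 226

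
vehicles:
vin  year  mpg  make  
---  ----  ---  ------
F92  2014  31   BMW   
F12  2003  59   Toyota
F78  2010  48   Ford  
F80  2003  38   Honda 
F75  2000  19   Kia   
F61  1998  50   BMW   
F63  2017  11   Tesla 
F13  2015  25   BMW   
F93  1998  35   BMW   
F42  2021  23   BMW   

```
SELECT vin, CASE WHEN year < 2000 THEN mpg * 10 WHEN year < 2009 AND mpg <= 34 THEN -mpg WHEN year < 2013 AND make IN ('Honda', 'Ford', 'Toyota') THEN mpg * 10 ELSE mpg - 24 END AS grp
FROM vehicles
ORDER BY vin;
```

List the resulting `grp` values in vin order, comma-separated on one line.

590, 1, -1, 500, -13, -19, 480, 380, 7, 350

vin=F12: year < 2013 AND make IN ('Honda', 'Ford', 'Toyota') → 590
vin=F13: ELSE → 1
vin=F42: ELSE → -1
vin=F61: year < 2000 → 500
vin=F63: ELSE → -13
vin=F75: year < 2009 AND mpg <= 34 → -19
vin=F78: year < 2013 AND make IN ('Honda', 'Ford', 'Toyota') → 480
vin=F80: year < 2013 AND make IN ('Honda', 'Ford', 'Toyota') → 380
vin=F92: ELSE → 7
vin=F93: year < 2000 → 350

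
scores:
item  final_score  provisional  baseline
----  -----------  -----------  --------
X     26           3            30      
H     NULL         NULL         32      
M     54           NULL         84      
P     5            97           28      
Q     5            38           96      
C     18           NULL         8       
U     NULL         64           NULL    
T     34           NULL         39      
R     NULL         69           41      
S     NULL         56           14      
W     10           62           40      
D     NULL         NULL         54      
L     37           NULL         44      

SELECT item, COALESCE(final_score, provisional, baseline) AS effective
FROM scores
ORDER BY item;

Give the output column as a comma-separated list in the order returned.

18, 54, 32, 37, 54, 5, 5, 69, 56, 34, 64, 10, 26

item=C: final_score=18 → 18
item=D: final_score=NULL, provisional=NULL, baseline=54 → 54
item=H: final_score=NULL, provisional=NULL, baseline=32 → 32
item=L: final_score=37 → 37
item=M: final_score=54 → 54
item=P: final_score=5 → 5
item=Q: final_score=5 → 5
item=R: final_score=NULL, provisional=69 → 69
item=S: final_score=NULL, provisional=56 → 56
item=T: final_score=34 → 34
item=U: final_score=NULL, provisional=64 → 64
item=W: final_score=10 → 10
item=X: final_score=26 → 26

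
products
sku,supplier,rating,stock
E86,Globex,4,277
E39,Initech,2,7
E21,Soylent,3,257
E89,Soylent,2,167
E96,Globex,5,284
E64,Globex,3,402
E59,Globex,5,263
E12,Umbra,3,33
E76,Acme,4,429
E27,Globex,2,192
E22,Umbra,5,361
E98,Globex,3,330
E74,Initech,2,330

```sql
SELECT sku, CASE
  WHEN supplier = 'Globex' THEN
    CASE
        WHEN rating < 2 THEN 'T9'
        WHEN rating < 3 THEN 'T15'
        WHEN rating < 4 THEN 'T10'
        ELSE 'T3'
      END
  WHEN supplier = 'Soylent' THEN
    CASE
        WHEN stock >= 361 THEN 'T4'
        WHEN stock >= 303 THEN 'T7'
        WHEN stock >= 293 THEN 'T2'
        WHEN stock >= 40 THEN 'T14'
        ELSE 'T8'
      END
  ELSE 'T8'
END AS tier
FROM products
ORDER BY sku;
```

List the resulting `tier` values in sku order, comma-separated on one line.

sku=E12: supplier='Umbra' → outer ELSE → T8
sku=E21: supplier='Soylent' → inner[stock >= 40] → T14
sku=E22: supplier='Umbra' → outer ELSE → T8
sku=E27: supplier='Globex' → inner[rating < 3] → T15
sku=E39: supplier='Initech' → outer ELSE → T8
sku=E59: supplier='Globex' → inner[ELSE] → T3
sku=E64: supplier='Globex' → inner[rating < 4] → T10
sku=E74: supplier='Initech' → outer ELSE → T8
sku=E76: supplier='Acme' → outer ELSE → T8
sku=E86: supplier='Globex' → inner[ELSE] → T3
sku=E89: supplier='Soylent' → inner[stock >= 40] → T14
sku=E96: supplier='Globex' → inner[ELSE] → T3
sku=E98: supplier='Globex' → inner[rating < 4] → T10

T8, T14, T8, T15, T8, T3, T10, T8, T8, T3, T14, T3, T10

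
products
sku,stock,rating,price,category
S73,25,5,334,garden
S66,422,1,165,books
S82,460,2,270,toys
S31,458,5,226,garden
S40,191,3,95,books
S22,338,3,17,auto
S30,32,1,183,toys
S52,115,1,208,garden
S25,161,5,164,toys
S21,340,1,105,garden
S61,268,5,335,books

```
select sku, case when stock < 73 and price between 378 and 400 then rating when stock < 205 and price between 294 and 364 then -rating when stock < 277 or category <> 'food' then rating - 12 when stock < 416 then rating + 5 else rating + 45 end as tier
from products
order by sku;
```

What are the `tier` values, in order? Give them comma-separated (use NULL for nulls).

-11, -9, -7, -11, -7, -9, -11, -7, -11, -5, -10

sku=S21: stock < 277 or category <> 'food' → -11
sku=S22: stock < 277 or category <> 'food' → -9
sku=S25: stock < 277 or category <> 'food' → -7
sku=S30: stock < 277 or category <> 'food' → -11
sku=S31: stock < 277 or category <> 'food' → -7
sku=S40: stock < 277 or category <> 'food' → -9
sku=S52: stock < 277 or category <> 'food' → -11
sku=S61: stock < 277 or category <> 'food' → -7
sku=S66: stock < 277 or category <> 'food' → -11
sku=S73: stock < 205 and price between 294 and 364 → -5
sku=S82: stock < 277 or category <> 'food' → -10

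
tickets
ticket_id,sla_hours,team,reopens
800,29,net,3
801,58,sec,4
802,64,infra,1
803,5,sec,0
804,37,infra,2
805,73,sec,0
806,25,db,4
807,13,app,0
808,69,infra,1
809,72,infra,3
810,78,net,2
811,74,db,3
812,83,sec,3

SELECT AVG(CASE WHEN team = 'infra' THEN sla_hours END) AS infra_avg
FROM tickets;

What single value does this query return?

60.5

ticket_id=800: ✗
ticket_id=801: ✗
ticket_id=802: ✓ → 64
ticket_id=803: ✗
ticket_id=804: ✓ → 37
ticket_id=805: ✗
ticket_id=806: ✗
ticket_id=807: ✗
ticket_id=808: ✓ → 69
ticket_id=809: ✓ → 72
ticket_id=810: ✗
ticket_id=811: ✗
ticket_id=812: ✗
infra_avg = (64 + 37 + 69 + 72) / 4 = 60.5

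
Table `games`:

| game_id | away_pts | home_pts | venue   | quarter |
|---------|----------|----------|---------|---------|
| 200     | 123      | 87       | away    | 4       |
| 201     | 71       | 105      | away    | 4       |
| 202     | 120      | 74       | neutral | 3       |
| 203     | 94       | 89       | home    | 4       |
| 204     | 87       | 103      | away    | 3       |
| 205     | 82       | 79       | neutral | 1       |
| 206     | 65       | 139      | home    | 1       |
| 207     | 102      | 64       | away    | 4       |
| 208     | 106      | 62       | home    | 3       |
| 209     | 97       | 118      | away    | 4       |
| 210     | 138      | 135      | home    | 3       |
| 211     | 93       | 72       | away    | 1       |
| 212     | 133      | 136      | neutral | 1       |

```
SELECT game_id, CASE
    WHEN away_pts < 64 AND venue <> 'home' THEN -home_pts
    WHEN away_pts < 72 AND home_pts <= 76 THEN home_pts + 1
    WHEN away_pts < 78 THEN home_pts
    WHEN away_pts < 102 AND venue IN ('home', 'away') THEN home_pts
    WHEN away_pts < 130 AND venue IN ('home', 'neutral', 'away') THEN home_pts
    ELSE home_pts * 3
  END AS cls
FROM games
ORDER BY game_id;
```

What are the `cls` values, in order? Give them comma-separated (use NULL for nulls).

game_id=200: away_pts < 130 AND venue IN ('home', 'neutral', 'away') → 87
game_id=201: away_pts < 78 → 105
game_id=202: away_pts < 130 AND venue IN ('home', 'neutral', 'away') → 74
game_id=203: away_pts < 102 AND venue IN ('home', 'away') → 89
game_id=204: away_pts < 102 AND venue IN ('home', 'away') → 103
game_id=205: away_pts < 130 AND venue IN ('home', 'neutral', 'away') → 79
game_id=206: away_pts < 78 → 139
game_id=207: away_pts < 130 AND venue IN ('home', 'neutral', 'away') → 64
game_id=208: away_pts < 130 AND venue IN ('home', 'neutral', 'away') → 62
game_id=209: away_pts < 102 AND venue IN ('home', 'away') → 118
game_id=210: ELSE → 405
game_id=211: away_pts < 102 AND venue IN ('home', 'away') → 72
game_id=212: ELSE → 408

87, 105, 74, 89, 103, 79, 139, 64, 62, 118, 405, 72, 408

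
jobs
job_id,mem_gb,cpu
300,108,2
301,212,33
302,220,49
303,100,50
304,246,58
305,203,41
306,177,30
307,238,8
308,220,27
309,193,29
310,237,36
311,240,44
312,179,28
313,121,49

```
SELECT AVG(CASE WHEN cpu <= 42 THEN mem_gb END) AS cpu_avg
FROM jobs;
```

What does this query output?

job_id=300: ✓ → 108
job_id=301: ✓ → 212
job_id=302: ✗
job_id=303: ✗
job_id=304: ✗
job_id=305: ✓ → 203
job_id=306: ✓ → 177
job_id=307: ✓ → 238
job_id=308: ✓ → 220
job_id=309: ✓ → 193
job_id=310: ✓ → 237
job_id=311: ✗
job_id=312: ✓ → 179
job_id=313: ✗
cpu_avg = (108 + 212 + 203 + 177 + 238 + 220 + 193 + 237 + 179) / 9 = 196.3333333333

196.3333333333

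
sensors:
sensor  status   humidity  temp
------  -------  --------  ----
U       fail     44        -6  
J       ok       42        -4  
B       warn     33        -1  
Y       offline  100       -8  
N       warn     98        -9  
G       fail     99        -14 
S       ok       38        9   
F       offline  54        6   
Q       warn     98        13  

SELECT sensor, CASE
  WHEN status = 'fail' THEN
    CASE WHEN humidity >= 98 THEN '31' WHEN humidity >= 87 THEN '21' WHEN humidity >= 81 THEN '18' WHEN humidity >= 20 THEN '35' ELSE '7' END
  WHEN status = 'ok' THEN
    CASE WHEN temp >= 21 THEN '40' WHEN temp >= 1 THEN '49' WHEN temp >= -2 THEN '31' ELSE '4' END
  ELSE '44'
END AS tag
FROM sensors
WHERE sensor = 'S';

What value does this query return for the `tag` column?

sensor = S: status=ok, humidity=38, temp=9.
status='ok' → inner[temp >= 1] → 49

49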